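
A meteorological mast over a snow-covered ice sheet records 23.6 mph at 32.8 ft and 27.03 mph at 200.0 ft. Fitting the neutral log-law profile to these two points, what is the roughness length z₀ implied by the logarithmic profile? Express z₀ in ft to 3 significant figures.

z₀ ≈ 0.000130 ft

Log law: V(z) ∝ ln(z/z₀). With r = V₁/V₂ = 23.6/27.03 = 0.87310,
r · ln(z₂/z₀) = ln(z₁/z₀) ⇒ ln z₀ = (ln z₁ − r·ln z₂)/(1 − r)
ln z₀ = (3.49043 − 0.87310×5.29832) / 0.12690 = -8.9487
z₀ = exp(-8.9487) = 0.0001299 ft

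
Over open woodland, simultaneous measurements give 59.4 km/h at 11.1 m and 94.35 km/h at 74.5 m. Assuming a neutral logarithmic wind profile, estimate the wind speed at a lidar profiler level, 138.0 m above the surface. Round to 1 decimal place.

105.7 km/h

Log law: V ∝ ln(z/z₀). From the pair, with r = V₁/V₂ = 0.62957,
ln z₀ = (ln z₁ − r·ln z₂)/(1 − r) = (2.4069 − 0.62957×4.3108)/0.37043 = -0.8288 → z₀ = 0.4366 m
V₃ = V₁ · ln(z₃/z₀)/ln(z₁/z₀) = 59.4 × 5.7560/3.2357 = 105.6666 km/h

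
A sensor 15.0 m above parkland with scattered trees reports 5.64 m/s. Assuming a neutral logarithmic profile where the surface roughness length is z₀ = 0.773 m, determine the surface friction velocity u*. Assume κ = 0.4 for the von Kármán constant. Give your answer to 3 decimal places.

u* ≈ 0.761 m/s

Log law: V(z) = (u*/κ) · ln(z/z₀) ⇒ u* = κ · V / ln(z/z₀)
u* = 0.4 × 5.64 / ln(15.0/0.773) = 0.4 × 5.64 / 2.9655
   = 2.2560 / 2.9655 = 0.7607 m/s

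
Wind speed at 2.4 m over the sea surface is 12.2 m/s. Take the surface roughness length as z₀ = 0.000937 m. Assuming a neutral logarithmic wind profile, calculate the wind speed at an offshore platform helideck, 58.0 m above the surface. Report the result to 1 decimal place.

Log law: V(z) ∝ ln(z/z₀), so V₂/V₁ = ln(z₂/z₀) / ln(z₁/z₀).
ln(58.0/0.000937) = 11.0333, ln(2.4/0.000937) = 7.8483
V₂ = 12.2 × 11.0333/7.8483 = 12.2 × 1.4058 = 17.1510 m/s

17.2 m/s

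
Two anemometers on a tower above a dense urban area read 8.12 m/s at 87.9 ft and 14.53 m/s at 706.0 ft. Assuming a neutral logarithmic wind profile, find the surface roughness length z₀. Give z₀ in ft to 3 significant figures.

Log law: V(z) ∝ ln(z/z₀). With r = V₁/V₂ = 8.12/14.53 = 0.55884,
r · ln(z₂/z₀) = ln(z₁/z₀) ⇒ ln z₀ = (ln z₁ − r·ln z₂)/(1 − r)
ln z₀ = (4.47620 − 0.55884×6.55962) / 0.44116 = 1.8370
z₀ = exp(1.8370) = 6.278 ft

z₀ ≈ 6.28 ft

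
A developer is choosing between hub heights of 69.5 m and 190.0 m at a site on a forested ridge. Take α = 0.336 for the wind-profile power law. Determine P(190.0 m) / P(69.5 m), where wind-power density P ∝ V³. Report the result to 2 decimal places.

2.76

Speed ratio: V_B/V_A = (z_B/z_A)^α = (190.0/69.5)^0.336 = (2.7338)^0.336 = 1.40202
Power-density ratio: P_B/P_A = (V_B/V_A)³ = (1.40202)³ = 2.75590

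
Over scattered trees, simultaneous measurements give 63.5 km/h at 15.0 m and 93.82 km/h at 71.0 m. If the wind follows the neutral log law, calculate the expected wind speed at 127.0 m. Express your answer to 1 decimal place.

Log law: V ∝ ln(z/z₀). From the pair, with r = V₁/V₂ = 0.67683,
ln z₀ = (ln z₁ − r·ln z₂)/(1 − r) = (2.7081 − 0.67683×4.2627)/0.32317 = -0.5479 → z₀ = 0.5782 m
V₃ = V₁ · ln(z₃/z₀)/ln(z₁/z₀) = 63.5 × 5.3920/3.2559 = 105.1612 km/h

105.2 km/h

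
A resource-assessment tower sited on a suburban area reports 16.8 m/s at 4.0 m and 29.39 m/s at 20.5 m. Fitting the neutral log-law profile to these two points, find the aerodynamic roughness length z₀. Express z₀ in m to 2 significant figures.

z₀ ≈ 0.45 m

Log law: V(z) ∝ ln(z/z₀). With r = V₁/V₂ = 16.8/29.39 = 0.57162,
r · ln(z₂/z₀) = ln(z₁/z₀) ⇒ ln z₀ = (ln z₁ − r·ln z₂)/(1 − r)
ln z₀ = (1.38629 − 0.57162×3.02042) / 0.42838 = -0.7943
z₀ = exp(-0.7943) = 0.4519 m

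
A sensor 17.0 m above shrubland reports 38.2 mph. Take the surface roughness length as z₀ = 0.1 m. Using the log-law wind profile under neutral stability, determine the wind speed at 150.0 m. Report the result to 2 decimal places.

54.40 mph

Log law: V(z) ∝ ln(z/z₀), so V₂/V₁ = ln(z₂/z₀) / ln(z₁/z₀).
ln(150.0/0.1) = 7.3132, ln(17.0/0.1) = 5.1358
V₂ = 38.2 × 7.3132/5.1358 = 38.2 × 1.4240 = 54.3956 mph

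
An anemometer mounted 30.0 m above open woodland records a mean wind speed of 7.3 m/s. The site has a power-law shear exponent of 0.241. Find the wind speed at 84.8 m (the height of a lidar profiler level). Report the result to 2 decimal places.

9.38 m/s

Power-law profile: V₂ = V₁ · (z₂/z₁)^α
V₂ = 7.3 × (84.8/30.0)^0.241 = 7.3 × (2.8267)^0.241
    = 7.3 × 1.2846 = 9.3773 m/s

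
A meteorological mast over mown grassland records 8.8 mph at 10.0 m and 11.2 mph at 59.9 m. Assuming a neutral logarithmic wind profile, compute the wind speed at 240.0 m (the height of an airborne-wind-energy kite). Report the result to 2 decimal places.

13.06 mph

Log law: V ∝ ln(z/z₀). From the pair, with r = V₁/V₂ = 0.78571,
ln z₀ = (ln z₁ − r·ln z₂)/(1 − r) = (2.3026 − 0.78571×4.0927)/0.21429 = -4.2611 → z₀ = 0.01411 m
V₃ = V₁ · ln(z₃/z₀)/ln(z₁/z₀) = 8.8 × 9.7417/6.5637 = 13.0609 mph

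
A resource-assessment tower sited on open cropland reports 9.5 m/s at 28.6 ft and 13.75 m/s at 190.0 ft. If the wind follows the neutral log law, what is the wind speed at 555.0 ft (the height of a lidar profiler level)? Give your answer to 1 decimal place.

16.2 m/s

Log law: V ∝ ln(z/z₀). From the pair, with r = V₁/V₂ = 0.69091,
ln z₀ = (ln z₁ − r·ln z₂)/(1 − r) = (3.3534 − 0.69091×5.2470)/0.30909 = -0.8794 → z₀ = 0.4150 ft
V₃ = V₁ · ln(z₃/z₀)/ln(z₁/z₀) = 9.5 × 7.1984/4.2328 = 16.1559 m/s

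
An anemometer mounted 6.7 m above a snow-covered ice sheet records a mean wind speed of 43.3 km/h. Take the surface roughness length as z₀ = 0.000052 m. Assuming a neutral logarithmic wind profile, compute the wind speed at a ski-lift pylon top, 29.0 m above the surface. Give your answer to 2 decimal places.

Log law: V(z) ∝ ln(z/z₀), so V₂/V₁ = ln(z₂/z₀) / ln(z₁/z₀).
ln(29.0/0.000052) = 13.2316, ln(6.7/0.000052) = 11.7664
V₂ = 43.3 × 13.2316/11.7664 = 43.3 × 1.1245 = 48.6919 km/h

48.69 km/h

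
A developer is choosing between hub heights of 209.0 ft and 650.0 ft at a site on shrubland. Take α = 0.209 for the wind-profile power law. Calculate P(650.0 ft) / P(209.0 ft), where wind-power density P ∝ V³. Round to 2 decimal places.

2.04

Speed ratio: V_B/V_A = (z_B/z_A)^α = (650.0/209.0)^0.209 = (3.1100)^0.209 = 1.26762
Power-density ratio: P_B/P_A = (V_B/V_A)³ = (1.26762)³ = 2.03688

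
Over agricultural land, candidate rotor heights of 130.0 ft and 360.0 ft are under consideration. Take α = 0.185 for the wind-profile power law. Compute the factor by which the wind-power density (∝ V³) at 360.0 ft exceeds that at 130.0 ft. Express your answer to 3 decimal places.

Speed ratio: V_B/V_A = (z_B/z_A)^α = (360.0/130.0)^0.185 = (2.7692)^0.185 = 1.20736
Power-density ratio: P_B/P_A = (V_B/V_A)³ = (1.20736)³ = 1.75999

1.760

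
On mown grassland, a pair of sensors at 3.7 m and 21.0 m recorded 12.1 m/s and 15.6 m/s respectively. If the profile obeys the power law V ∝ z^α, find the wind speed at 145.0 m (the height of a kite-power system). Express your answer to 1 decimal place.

20.7 m/s

First find α: α = ln(V₂/V₁)/ln(z₂/z₁) = ln(15.6/12.1)/ln(21.0/3.7) = 0.25407/1.73619 = 0.1463
Extrapolate from 21.0 m to 145.0 m: V₃ = 15.6 × (145.0/21.0)^0.1463 = 15.6 × 1.3268 = 20.6977 m/s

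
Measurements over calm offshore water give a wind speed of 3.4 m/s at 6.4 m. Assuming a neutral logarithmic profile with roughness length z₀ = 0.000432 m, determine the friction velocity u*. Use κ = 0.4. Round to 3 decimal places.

Log law: V(z) = (u*/κ) · ln(z/z₀) ⇒ u* = κ · V / ln(z/z₀)
u* = 0.4 × 3.4 / ln(6.4/0.000432) = 0.4 × 3.4 / 9.6034
   = 1.3600 / 9.6034 = 0.1416 m/s

u* ≈ 0.142 m/s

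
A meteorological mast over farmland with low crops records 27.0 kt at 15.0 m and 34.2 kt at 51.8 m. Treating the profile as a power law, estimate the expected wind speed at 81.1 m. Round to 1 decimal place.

First find α: α = ln(V₂/V₁)/ln(z₂/z₁) = ln(34.2/27.0)/ln(51.8/15.0) = 0.23639/1.23934 = 0.1907
Extrapolate from 51.8 m to 81.1 m: V₃ = 34.2 × (81.1/51.8)^0.1907 = 34.2 × 1.0893 = 37.2530 kt

37.3 kt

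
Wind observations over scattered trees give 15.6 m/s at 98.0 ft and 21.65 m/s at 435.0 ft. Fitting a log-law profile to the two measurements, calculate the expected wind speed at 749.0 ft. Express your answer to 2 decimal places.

Log law: V ∝ ln(z/z₀). From the pair, with r = V₁/V₂ = 0.72055,
ln z₀ = (ln z₁ − r·ln z₂)/(1 − r) = (4.5850 − 0.72055×6.0753)/0.27945 = 0.7420 → z₀ = 2.100 ft
V₃ = V₁ · ln(z₃/z₀)/ln(z₁/z₀) = 15.6 × 5.8767/3.8430 = 23.8558 m/s

23.86 m/s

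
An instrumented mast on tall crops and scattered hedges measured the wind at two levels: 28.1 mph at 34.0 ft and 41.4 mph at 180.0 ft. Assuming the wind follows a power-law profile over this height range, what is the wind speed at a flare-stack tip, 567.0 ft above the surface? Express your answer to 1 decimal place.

54.1 mph

First find α: α = ln(V₂/V₁)/ln(z₂/z₁) = ln(41.4/28.1)/ln(180.0/34.0) = 0.38751/1.66660 = 0.2325
Extrapolate from 180.0 ft to 567.0 ft: V₃ = 41.4 × (567.0/180.0)^0.2325 = 41.4 × 1.3058 = 54.0587 mph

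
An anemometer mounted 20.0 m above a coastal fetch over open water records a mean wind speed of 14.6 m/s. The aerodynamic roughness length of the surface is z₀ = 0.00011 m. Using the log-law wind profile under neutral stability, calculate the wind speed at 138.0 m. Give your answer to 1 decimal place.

Log law: V(z) ∝ ln(z/z₀), so V₂/V₁ = ln(z₂/z₀) / ln(z₁/z₀).
ln(138.0/0.00011) = 14.0423, ln(20.0/0.00011) = 12.1108
V₂ = 14.6 × 14.0423/12.1108 = 14.6 × 1.1595 = 16.9285 m/s

16.9 m/s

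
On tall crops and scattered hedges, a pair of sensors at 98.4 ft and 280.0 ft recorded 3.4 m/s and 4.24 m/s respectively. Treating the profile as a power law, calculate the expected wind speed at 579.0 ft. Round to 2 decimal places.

4.94 m/s

First find α: α = ln(V₂/V₁)/ln(z₂/z₁) = ln(4.24/3.4)/ln(280.0/98.4) = 0.22079/1.04575 = 0.2111
Extrapolate from 280.0 ft to 579.0 ft: V₃ = 4.24 × (579.0/280.0)^0.2111 = 4.24 × 1.1658 = 4.9429 m/s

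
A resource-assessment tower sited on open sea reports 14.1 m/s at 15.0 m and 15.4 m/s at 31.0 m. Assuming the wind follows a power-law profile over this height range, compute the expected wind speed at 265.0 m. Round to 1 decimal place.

20.0 m/s

First find α: α = ln(V₂/V₁)/ln(z₂/z₁) = ln(15.4/14.1)/ln(31.0/15.0) = 0.08819/0.72594 = 0.1215
Extrapolate from 31.0 m to 265.0 m: V₃ = 15.4 × (265.0/31.0)^0.1215 = 15.4 × 1.2978 = 19.9864 m/s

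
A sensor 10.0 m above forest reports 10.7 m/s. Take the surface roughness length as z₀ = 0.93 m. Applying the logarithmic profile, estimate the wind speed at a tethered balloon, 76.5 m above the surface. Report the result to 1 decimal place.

Log law: V(z) ∝ ln(z/z₀), so V₂/V₁ = ln(z₂/z₀) / ln(z₁/z₀).
ln(76.5/0.93) = 4.4099, ln(10.0/0.93) = 2.3752
V₂ = 10.7 × 4.4099/2.3752 = 10.7 × 1.8567 = 19.8663 m/s

19.9 m/s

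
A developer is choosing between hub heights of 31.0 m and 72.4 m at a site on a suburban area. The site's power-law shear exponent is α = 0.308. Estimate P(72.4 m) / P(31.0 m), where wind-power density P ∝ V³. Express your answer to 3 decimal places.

2.190

Speed ratio: V_B/V_A = (z_B/z_A)^α = (72.4/31.0)^0.308 = (2.3355)^0.308 = 1.29855
Power-density ratio: P_B/P_A = (V_B/V_A)³ = (1.29855)³ = 2.18968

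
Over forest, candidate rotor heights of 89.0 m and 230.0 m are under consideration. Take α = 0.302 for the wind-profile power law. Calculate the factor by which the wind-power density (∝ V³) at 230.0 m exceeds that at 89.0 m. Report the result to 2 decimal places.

2.36

Speed ratio: V_B/V_A = (z_B/z_A)^α = (230.0/89.0)^0.302 = (2.5843)^0.302 = 1.33207
Power-density ratio: P_B/P_A = (V_B/V_A)³ = (1.33207)³ = 2.36362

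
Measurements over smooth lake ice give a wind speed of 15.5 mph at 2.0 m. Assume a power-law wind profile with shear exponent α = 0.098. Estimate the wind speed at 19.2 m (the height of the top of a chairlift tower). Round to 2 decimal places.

Power-law profile: V₂ = V₁ · (z₂/z₁)^α
V₂ = 15.5 × (19.2/2.0)^0.098 = 15.5 × (9.6000)^0.098
    = 15.5 × 1.2481 = 19.3461 mph

19.35 mph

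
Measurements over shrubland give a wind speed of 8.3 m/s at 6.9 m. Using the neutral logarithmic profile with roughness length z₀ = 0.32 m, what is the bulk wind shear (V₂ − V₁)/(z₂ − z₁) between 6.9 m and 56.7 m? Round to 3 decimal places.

0.114 m/s/m

Log law: V₂ = V₁ · ln(z₂/z₀)/ln(z₁/z₀) = 8.3 × 5.1772/3.0710 = 13.9927 m/s
ΔV/Δz = (13.9927 − 8.3)/(56.7 − 6.9) = 5.6927/49.8000 = 0.11431 m/s/m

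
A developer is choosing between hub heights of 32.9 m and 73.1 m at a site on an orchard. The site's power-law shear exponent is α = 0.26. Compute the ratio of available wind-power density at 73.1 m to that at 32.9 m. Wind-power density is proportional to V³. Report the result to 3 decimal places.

1.864

Speed ratio: V_B/V_A = (z_B/z_A)^α = (73.1/32.9)^0.26 = (2.2219)^0.26 = 1.23069
Power-density ratio: P_B/P_A = (V_B/V_A)³ = (1.23069)³ = 1.86399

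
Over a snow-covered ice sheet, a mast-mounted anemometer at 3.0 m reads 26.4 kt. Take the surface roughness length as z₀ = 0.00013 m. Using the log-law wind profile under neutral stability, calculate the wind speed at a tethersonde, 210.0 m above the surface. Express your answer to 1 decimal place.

37.6 kt

Log law: V(z) ∝ ln(z/z₀), so V₂/V₁ = ln(z₂/z₀) / ln(z₁/z₀).
ln(210.0/0.00013) = 14.2951, ln(3.0/0.00013) = 10.0466
V₂ = 26.4 × 14.2951/10.0466 = 26.4 × 1.4229 = 37.5640 kt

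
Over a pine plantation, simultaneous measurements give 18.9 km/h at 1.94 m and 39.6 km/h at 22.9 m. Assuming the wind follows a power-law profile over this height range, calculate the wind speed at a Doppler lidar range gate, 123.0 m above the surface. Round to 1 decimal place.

65.5 km/h

First find α: α = ln(V₂/V₁)/ln(z₂/z₁) = ln(39.6/18.9)/ln(22.9/1.94) = 0.73967/2.46845 = 0.2996
Extrapolate from 22.9 m to 123.0 m: V₃ = 39.6 × (123.0/22.9)^0.2996 = 39.6 × 1.6549 = 65.5329 km/h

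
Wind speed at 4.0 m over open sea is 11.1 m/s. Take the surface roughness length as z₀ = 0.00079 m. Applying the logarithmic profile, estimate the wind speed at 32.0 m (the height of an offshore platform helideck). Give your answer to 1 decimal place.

Log law: V(z) ∝ ln(z/z₀), so V₂/V₁ = ln(z₂/z₀) / ln(z₁/z₀).
ln(32.0/0.00079) = 10.6092, ln(4.0/0.00079) = 8.5298
V₂ = 11.1 × 10.6092/8.5298 = 11.1 × 1.2438 = 13.8060 m/s

13.8 m/s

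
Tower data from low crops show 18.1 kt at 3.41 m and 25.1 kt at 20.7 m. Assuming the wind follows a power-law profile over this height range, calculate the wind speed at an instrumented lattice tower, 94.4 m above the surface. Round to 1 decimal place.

33.0 kt

First find α: α = ln(V₂/V₁)/ln(z₂/z₁) = ln(25.1/18.1)/ln(20.7/3.41) = 0.32696/1.80342 = 0.1813
Extrapolate from 20.7 m to 94.4 m: V₃ = 25.1 × (94.4/20.7)^0.1813 = 25.1 × 1.3167 = 33.0483 kt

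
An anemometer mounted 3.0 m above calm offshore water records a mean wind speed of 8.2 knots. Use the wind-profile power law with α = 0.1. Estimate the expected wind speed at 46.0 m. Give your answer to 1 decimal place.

Power-law profile: V₂ = V₁ · (z₂/z₁)^α
V₂ = 8.2 × (46.0/3.0)^0.1 = 8.2 × (15.3333)^0.1
    = 8.2 × 1.3139 = 10.7740 knots

10.8 knots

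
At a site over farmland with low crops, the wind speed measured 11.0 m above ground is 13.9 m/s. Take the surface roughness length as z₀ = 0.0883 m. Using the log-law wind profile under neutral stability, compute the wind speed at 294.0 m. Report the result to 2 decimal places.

23.37 m/s

Log law: V(z) ∝ ln(z/z₀), so V₂/V₁ = ln(z₂/z₀) / ln(z₁/z₀).
ln(294.0/0.0883) = 8.1106, ln(11.0/0.0883) = 4.8249
V₂ = 13.9 × 8.1106/4.8249 = 13.9 × 1.6810 = 23.3657 m/s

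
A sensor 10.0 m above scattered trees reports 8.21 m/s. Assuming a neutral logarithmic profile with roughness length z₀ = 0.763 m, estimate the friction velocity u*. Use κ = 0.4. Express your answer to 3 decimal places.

Log law: V(z) = (u*/κ) · ln(z/z₀) ⇒ u* = κ · V / ln(z/z₀)
u* = 0.4 × 8.21 / ln(10.0/0.763) = 0.4 × 8.21 / 2.5731
   = 3.2840 / 2.5731 = 1.2763 m/s

u* ≈ 1.276 m/s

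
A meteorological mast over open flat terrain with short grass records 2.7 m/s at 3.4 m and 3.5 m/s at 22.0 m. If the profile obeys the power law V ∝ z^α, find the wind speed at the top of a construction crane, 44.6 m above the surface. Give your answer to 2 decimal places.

First find α: α = ln(V₂/V₁)/ln(z₂/z₁) = ln(3.5/2.7)/ln(22.0/3.4) = 0.25951/1.86727 = 0.1390
Extrapolate from 22.0 m to 44.6 m: V₃ = 3.5 × (44.6/22.0)^0.1390 = 3.5 × 1.1032 = 3.8612 m/s

3.86 m/s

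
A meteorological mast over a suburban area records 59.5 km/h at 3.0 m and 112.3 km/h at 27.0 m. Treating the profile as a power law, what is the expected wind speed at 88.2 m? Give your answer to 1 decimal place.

First find α: α = ln(V₂/V₁)/ln(z₂/z₁) = ln(112.3/59.5)/ln(27.0/3.0) = 0.63520/2.19722 = 0.2891
Extrapolate from 27.0 m to 88.2 m: V₃ = 112.3 × (88.2/27.0)^0.2891 = 112.3 × 1.4081 = 158.1258 km/h

158.1 km/h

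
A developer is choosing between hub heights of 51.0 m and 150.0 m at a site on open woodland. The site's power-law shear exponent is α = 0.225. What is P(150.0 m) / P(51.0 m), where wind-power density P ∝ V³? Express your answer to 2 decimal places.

Speed ratio: V_B/V_A = (z_B/z_A)^α = (150.0/51.0)^0.225 = (2.9412)^0.225 = 1.27473
Power-density ratio: P_B/P_A = (V_B/V_A)³ = (1.27473)³ = 2.07134

2.07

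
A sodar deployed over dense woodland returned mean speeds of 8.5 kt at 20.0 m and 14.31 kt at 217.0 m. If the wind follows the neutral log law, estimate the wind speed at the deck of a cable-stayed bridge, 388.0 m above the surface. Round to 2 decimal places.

15.73 kt

Log law: V ∝ ln(z/z₀). From the pair, with r = V₁/V₂ = 0.59399,
ln z₀ = (ln z₁ − r·ln z₂)/(1 − r) = (2.9957 − 0.59399×5.3799)/0.40601 = -0.4923 → z₀ = 0.6112 m
V₃ = V₁ · ln(z₃/z₀)/ln(z₁/z₀) = 8.5 × 6.4533/3.4880 = 15.7261 kt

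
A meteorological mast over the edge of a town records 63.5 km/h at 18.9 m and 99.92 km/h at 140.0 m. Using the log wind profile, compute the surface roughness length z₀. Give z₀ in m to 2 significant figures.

Log law: V(z) ∝ ln(z/z₀). With r = V₁/V₂ = 63.5/99.92 = 0.63551,
r · ln(z₂/z₀) = ln(z₁/z₀) ⇒ ln z₀ = (ln z₁ − r·ln z₂)/(1 − r)
ln z₀ = (2.93916 − 0.63551×4.94164) / 0.36449 = -0.5523
z₀ = exp(-0.5523) = 0.5756 m

z₀ ≈ 0.58 m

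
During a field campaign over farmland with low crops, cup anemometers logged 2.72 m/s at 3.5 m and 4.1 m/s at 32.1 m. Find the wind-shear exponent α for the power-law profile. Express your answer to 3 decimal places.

α ≈ 0.185

Power law: V₂/V₁ = (z₂/z₁)^α ⇒ α = ln(V₂/V₁) / ln(z₂/z₁)
α = ln(4.1/2.72) / ln(32.1/3.5) = ln(1.5074) / ln(9.1714)
  = 0.41036 / 2.21609 = 0.18517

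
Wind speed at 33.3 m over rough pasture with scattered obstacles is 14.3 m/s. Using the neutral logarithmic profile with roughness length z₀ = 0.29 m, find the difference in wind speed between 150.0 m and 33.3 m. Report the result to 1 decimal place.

Log law: V₂ = V₁ · ln(z₂/z₀)/ln(z₁/z₀) = 14.3 × 6.2485/4.7434 = 18.8374 m/s
ΔV = 18.8374 − 14.3 = 4.5374 m/s

4.5 m/s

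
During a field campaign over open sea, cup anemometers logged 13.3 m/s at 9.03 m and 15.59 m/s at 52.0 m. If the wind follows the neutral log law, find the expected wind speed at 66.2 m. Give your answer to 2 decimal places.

15.91 m/s

Log law: V ∝ ln(z/z₀). From the pair, with r = V₁/V₂ = 0.85311,
ln z₀ = (ln z₁ − r·ln z₂)/(1 − r) = (2.2006 − 0.85311×3.9512)/0.14689 = -7.9672 → z₀ = 0.0003466 m
V₃ = V₁ · ln(z₃/z₀)/ln(z₁/z₀) = 13.3 × 12.1599/10.1678 = 15.9058 m/s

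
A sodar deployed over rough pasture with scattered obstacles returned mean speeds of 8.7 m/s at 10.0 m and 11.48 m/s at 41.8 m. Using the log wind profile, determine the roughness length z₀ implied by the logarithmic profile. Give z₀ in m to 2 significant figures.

z₀ ≈ 0.11 m

Log law: V(z) ∝ ln(z/z₀). With r = V₁/V₂ = 8.7/11.48 = 0.75784,
r · ln(z₂/z₀) = ln(z₁/z₀) ⇒ ln z₀ = (ln z₁ − r·ln z₂)/(1 − r)
ln z₀ = (2.30259 − 0.75784×3.73290) / 0.24216 = -2.1736
z₀ = exp(-2.1736) = 0.1138 m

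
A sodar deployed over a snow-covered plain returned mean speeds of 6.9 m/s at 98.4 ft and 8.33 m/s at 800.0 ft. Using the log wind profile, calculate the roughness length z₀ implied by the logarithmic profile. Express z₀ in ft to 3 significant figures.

z₀ ≈ 0.00400 ft

Log law: V(z) ∝ ln(z/z₀). With r = V₁/V₂ = 6.9/8.33 = 0.82833,
r · ln(z₂/z₀) = ln(z₁/z₀) ⇒ ln z₀ = (ln z₁ − r·ln z₂)/(1 − r)
ln z₀ = (4.58904 − 0.82833×6.68461) / 0.17167 = -5.5225
z₀ = exp(-5.5225) = 0.003996 ft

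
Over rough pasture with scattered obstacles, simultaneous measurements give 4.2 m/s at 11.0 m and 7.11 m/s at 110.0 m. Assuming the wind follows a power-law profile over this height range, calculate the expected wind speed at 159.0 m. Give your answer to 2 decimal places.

First find α: α = ln(V₂/V₁)/ln(z₂/z₁) = ln(7.11/4.2)/ln(110.0/11.0) = 0.52642/2.30259 = 0.2286
Extrapolate from 110.0 m to 159.0 m: V₃ = 7.11 × (159.0/110.0)^0.2286 = 7.11 × 1.0879 = 7.7348 m/s

7.73 m/s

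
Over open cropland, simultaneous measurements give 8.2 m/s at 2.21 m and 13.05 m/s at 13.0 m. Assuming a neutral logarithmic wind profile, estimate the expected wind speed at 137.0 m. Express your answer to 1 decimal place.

Log law: V ∝ ln(z/z₀). From the pair, with r = V₁/V₂ = 0.62835,
ln z₀ = (ln z₁ − r·ln z₂)/(1 − r) = (0.7930 − 0.62835×2.5649)/0.37165 = -2.2029 → z₀ = 0.1105 m
V₃ = V₁ · ln(z₃/z₀)/ln(z₁/z₀) = 8.2 × 7.1229/2.9959 = 19.4959 m/s

19.5 m/s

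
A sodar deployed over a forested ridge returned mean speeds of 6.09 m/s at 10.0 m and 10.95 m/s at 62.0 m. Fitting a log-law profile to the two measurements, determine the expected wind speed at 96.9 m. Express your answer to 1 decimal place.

12.1 m/s

Log law: V ∝ ln(z/z₀). From the pair, with r = V₁/V₂ = 0.55616,
ln z₀ = (ln z₁ − r·ln z₂)/(1 − r) = (2.3026 − 0.55616×4.1271)/0.44384 = 0.0163 → z₀ = 1.016 m
V₃ = V₁ · ln(z₃/z₀)/ln(z₁/z₀) = 6.09 × 4.5574/2.2863 = 12.1394 m/s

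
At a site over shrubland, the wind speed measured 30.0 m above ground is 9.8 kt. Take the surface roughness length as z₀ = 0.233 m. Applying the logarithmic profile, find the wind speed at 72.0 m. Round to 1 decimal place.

11.6 kt

Log law: V(z) ∝ ln(z/z₀), so V₂/V₁ = ln(z₂/z₀) / ln(z₁/z₀).
ln(72.0/0.233) = 5.7334, ln(30.0/0.233) = 4.8579
V₂ = 9.8 × 5.7334/4.8579 = 9.8 × 1.1802 = 11.5661 kt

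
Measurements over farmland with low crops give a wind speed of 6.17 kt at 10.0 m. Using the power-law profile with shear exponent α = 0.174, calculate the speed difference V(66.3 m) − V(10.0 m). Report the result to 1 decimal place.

2.4 kt

Power law: V₂ = V₁ · (z₂/z₁)^α = 6.17 × (6.6300)^0.174 = 8.5749 kt
ΔV = 8.5749 − 6.17 = 2.4049 kt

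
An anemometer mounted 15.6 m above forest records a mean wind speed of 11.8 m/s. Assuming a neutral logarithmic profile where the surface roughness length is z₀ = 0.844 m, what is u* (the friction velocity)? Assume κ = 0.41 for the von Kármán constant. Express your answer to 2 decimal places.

Log law: V(z) = (u*/κ) · ln(z/z₀) ⇒ u* = κ · V / ln(z/z₀)
u* = 0.41 × 11.8 / ln(15.6/0.844) = 0.41 × 11.8 / 2.9169
   = 4.8380 / 2.9169 = 1.6586 m/s

u* ≈ 1.66 m/s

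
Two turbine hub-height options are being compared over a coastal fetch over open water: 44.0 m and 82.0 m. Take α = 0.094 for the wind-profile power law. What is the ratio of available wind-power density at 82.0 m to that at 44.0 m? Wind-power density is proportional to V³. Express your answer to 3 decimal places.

Speed ratio: V_B/V_A = (z_B/z_A)^α = (82.0/44.0)^0.094 = (1.8636)^0.094 = 1.06026
Power-density ratio: P_B/P_A = (V_B/V_A)³ = (1.06026)³ = 1.19191

1.192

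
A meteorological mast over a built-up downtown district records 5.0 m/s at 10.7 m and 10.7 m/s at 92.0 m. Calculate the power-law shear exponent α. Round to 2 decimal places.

Power law: V₂/V₁ = (z₂/z₁)^α ⇒ α = ln(V₂/V₁) / ln(z₂/z₁)
α = ln(10.7/5.0) / ln(92.0/10.7) = ln(2.1400) / ln(8.5981)
  = 0.76081 / 2.15154 = 0.35361

α ≈ 0.35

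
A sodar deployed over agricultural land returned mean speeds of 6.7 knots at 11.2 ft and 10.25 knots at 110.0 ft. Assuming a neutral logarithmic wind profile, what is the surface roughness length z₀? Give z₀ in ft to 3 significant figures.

Log law: V(z) ∝ ln(z/z₀). With r = V₁/V₂ = 6.7/10.25 = 0.65366,
r · ln(z₂/z₀) = ln(z₁/z₀) ⇒ ln z₀ = (ln z₁ − r·ln z₂)/(1 − r)
ln z₀ = (2.41591 − 0.65366×4.70048) / 0.34634 = -1.8958
z₀ = exp(-1.8958) = 0.1502 ft

z₀ ≈ 0.150 ft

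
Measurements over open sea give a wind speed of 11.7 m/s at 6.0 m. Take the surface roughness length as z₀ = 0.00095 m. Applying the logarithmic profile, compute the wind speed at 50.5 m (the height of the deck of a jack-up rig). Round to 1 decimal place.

14.5 m/s

Log law: V(z) ∝ ln(z/z₀), so V₂/V₁ = ln(z₂/z₀) / ln(z₁/z₀).
ln(50.5/0.00095) = 10.8810, ln(6.0/0.00095) = 8.7508
V₂ = 11.7 × 10.8810/8.7508 = 11.7 × 1.2434 = 14.5481 m/s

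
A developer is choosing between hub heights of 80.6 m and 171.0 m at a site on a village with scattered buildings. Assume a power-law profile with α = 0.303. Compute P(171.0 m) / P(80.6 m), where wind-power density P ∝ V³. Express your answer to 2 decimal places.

Speed ratio: V_B/V_A = (z_B/z_A)^α = (171.0/80.6)^0.303 = (2.1216)^0.303 = 1.25597
Power-density ratio: P_B/P_A = (V_B/V_A)³ = (1.25597)³ = 1.98123

1.98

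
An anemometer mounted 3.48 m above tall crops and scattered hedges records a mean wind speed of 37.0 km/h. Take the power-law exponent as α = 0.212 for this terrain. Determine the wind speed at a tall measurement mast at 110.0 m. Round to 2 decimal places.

Power-law profile: V₂ = V₁ · (z₂/z₁)^α
V₂ = 37.0 × (110.0/3.48)^0.212 = 37.0 × (31.6092)^0.212
    = 37.0 × 2.0795 = 76.9418 km/h

76.94 km/h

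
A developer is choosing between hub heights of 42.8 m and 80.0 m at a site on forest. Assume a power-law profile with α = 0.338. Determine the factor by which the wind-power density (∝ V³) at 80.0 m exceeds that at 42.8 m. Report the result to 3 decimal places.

1.886

Speed ratio: V_B/V_A = (z_B/z_A)^α = (80.0/42.8)^0.338 = (1.8692)^0.338 = 1.23543
Power-density ratio: P_B/P_A = (V_B/V_A)³ = (1.23543)³ = 1.88560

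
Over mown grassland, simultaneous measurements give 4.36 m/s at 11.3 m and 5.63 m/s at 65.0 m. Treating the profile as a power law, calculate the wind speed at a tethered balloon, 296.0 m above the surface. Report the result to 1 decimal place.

First find α: α = ln(V₂/V₁)/ln(z₂/z₁) = ln(5.63/4.36)/ln(65.0/11.3) = 0.25564/1.74958 = 0.1461
Extrapolate from 65.0 m to 296.0 m: V₃ = 5.63 × (296.0/65.0)^0.1461 = 5.63 × 1.2480 = 7.0260 m/s

7.0 m/s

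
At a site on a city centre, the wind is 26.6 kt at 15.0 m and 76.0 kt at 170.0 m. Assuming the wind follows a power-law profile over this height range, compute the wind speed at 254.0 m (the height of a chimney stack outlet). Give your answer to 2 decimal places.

First find α: α = ln(V₂/V₁)/ln(z₂/z₁) = ln(76.0/26.6)/ln(170.0/15.0) = 1.04982/2.42775 = 0.4324
Extrapolate from 170.0 m to 254.0 m: V₃ = 76.0 × (254.0/170.0)^0.4324 = 76.0 × 1.1896 = 90.4112 kt

90.41 kt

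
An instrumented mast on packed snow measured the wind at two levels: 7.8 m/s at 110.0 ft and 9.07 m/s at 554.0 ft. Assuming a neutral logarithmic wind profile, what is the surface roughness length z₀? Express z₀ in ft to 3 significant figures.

z₀ ≈ 0.00536 ft

Log law: V(z) ∝ ln(z/z₀). With r = V₁/V₂ = 7.8/9.07 = 0.85998,
r · ln(z₂/z₀) = ln(z₁/z₀) ⇒ ln z₀ = (ln z₁ − r·ln z₂)/(1 − r)
ln z₀ = (4.70048 − 0.85998×6.31716) / 0.14002 = -5.2288
z₀ = exp(-5.2288) = 0.005360 ft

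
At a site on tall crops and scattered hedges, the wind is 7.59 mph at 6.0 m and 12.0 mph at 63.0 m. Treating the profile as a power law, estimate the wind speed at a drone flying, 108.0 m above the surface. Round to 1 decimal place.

13.3 mph

First find α: α = ln(V₂/V₁)/ln(z₂/z₁) = ln(12.0/7.59)/ln(63.0/6.0) = 0.45808/2.35138 = 0.1948
Extrapolate from 63.0 m to 108.0 m: V₃ = 12.0 × (108.0/63.0)^0.1948 = 12.0 × 1.1107 = 13.3286 mph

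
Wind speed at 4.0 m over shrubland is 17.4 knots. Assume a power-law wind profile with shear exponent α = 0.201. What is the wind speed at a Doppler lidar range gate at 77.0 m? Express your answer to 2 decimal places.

Power-law profile: V₂ = V₁ · (z₂/z₁)^α
V₂ = 17.4 × (77.0/4.0)^0.201 = 17.4 × (19.2500)^0.201
    = 17.4 × 1.8121 = 31.5297 knots

31.53 knots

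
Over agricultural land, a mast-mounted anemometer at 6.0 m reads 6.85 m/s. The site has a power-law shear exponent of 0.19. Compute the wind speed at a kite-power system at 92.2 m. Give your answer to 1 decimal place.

Power-law profile: V₂ = V₁ · (z₂/z₁)^α
V₂ = 6.85 × (92.2/6.0)^0.19 = 6.85 × (15.3667)^0.19
    = 6.85 × 1.6805 = 11.5117 m/s

11.5 m/s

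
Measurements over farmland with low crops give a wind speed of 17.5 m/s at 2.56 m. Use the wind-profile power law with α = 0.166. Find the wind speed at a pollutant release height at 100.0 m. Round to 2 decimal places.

Power-law profile: V₂ = V₁ · (z₂/z₁)^α
V₂ = 17.5 × (100.0/2.56)^0.166 = 17.5 × (39.0625)^0.166
    = 17.5 × 1.8375 = 32.1566 m/s

32.16 m/s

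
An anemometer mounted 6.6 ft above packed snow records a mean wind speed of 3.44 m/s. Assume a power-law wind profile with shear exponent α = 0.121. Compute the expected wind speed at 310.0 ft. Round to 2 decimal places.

Power-law profile: V₂ = V₁ · (z₂/z₁)^α
V₂ = 3.44 × (310.0/6.6)^0.121 = 3.44 × (46.9697)^0.121
    = 3.44 × 1.5933 = 5.4809 m/s

5.48 m/s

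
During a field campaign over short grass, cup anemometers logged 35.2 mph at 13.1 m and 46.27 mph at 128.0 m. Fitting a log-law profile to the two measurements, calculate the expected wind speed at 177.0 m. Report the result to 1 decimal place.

Log law: V ∝ ln(z/z₀). From the pair, with r = V₁/V₂ = 0.76075,
ln z₀ = (ln z₁ − r·ln z₂)/(1 − r) = (2.5726 − 0.76075×4.8520)/0.23925 = -4.6754 → z₀ = 0.009322 m
V₃ = V₁ · ln(z₃/z₀)/ln(z₁/z₀) = 35.2 × 9.8516/7.2480 = 47.8441 mph

47.8 mph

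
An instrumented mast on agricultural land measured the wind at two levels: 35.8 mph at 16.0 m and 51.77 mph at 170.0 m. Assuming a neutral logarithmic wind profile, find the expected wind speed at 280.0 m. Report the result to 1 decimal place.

55.1 mph

Log law: V ∝ ln(z/z₀). From the pair, with r = V₁/V₂ = 0.69152,
ln z₀ = (ln z₁ − r·ln z₂)/(1 − r) = (2.7726 − 0.69152×5.1358)/0.30848 = -2.5250 → z₀ = 0.08006 m
V₃ = V₁ · ln(z₃/z₀)/ln(z₁/z₀) = 35.8 × 8.1598/5.2976 = 55.1421 mph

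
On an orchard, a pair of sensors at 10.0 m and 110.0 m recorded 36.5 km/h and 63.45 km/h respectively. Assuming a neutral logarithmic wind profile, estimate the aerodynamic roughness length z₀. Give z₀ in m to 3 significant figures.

Log law: V(z) ∝ ln(z/z₀). With r = V₁/V₂ = 36.5/63.45 = 0.57526,
r · ln(z₂/z₀) = ln(z₁/z₀) ⇒ ln z₀ = (ln z₁ − r·ln z₂)/(1 − r)
ln z₀ = (2.30259 − 0.57526×4.70048) / 0.42474 = -0.9450
z₀ = exp(-0.9450) = 0.3887 m

z₀ ≈ 0.389 m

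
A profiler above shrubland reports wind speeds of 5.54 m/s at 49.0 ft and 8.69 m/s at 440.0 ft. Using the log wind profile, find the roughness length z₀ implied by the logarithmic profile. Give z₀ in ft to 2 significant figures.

Log law: V(z) ∝ ln(z/z₀). With r = V₁/V₂ = 5.54/8.69 = 0.63751,
r · ln(z₂/z₀) = ln(z₁/z₀) ⇒ ln z₀ = (ln z₁ − r·ln z₂)/(1 − r)
ln z₀ = (3.89182 − 0.63751×6.08677) / 0.36249 = 0.0315
z₀ = exp(0.0315) = 1.032 ft

z₀ ≈ 1.0 ft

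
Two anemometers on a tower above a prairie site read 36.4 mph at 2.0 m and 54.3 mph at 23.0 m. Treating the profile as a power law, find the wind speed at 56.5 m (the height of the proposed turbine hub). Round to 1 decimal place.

First find α: α = ln(V₂/V₁)/ln(z₂/z₁) = ln(54.3/36.4)/ln(23.0/2.0) = 0.39996/2.44235 = 0.1638
Extrapolate from 23.0 m to 56.5 m: V₃ = 54.3 × (56.5/23.0)^0.1638 = 54.3 × 1.1586 = 62.9098 mph

62.9 mph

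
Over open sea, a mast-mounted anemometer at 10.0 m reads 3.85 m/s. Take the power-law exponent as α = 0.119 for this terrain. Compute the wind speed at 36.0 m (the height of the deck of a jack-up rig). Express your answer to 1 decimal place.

Power-law profile: V₂ = V₁ · (z₂/z₁)^α
V₂ = 3.85 × (36.0/10.0)^0.119 = 3.85 × (3.6000)^0.119
    = 3.85 × 1.1647 = 4.4839 m/s

4.5 m/s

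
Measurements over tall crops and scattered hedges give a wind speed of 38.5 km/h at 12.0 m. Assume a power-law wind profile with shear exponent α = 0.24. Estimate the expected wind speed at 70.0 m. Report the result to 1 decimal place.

Power-law profile: V₂ = V₁ · (z₂/z₁)^α
V₂ = 38.5 × (70.0/12.0)^0.24 = 38.5 × (5.8333)^0.24
    = 38.5 × 1.5269 = 58.7869 km/h

58.8 km/h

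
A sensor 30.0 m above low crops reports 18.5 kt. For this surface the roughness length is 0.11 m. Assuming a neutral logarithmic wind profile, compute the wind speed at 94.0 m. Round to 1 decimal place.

22.3 kt

Log law: V(z) ∝ ln(z/z₀), so V₂/V₁ = ln(z₂/z₀) / ln(z₁/z₀).
ln(94.0/0.11) = 6.7506, ln(30.0/0.11) = 5.6085
V₂ = 18.5 × 6.7506/5.6085 = 18.5 × 1.2036 = 22.2673 kt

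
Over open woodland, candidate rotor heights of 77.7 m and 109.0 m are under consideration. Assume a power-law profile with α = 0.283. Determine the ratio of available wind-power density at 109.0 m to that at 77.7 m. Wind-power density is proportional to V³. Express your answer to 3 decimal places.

1.333

Speed ratio: V_B/V_A = (z_B/z_A)^α = (109.0/77.7)^0.283 = (1.4028)^0.283 = 1.10053
Power-density ratio: P_B/P_A = (V_B/V_A)³ = (1.10053)³ = 1.33293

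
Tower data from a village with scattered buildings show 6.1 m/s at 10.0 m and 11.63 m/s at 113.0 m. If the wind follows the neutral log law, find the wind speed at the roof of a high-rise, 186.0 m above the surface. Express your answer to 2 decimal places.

Log law: V ∝ ln(z/z₀). From the pair, with r = V₁/V₂ = 0.52451,
ln z₀ = (ln z₁ − r·ln z₂)/(1 − r) = (2.3026 − 0.52451×4.7274)/0.47549 = -0.3722 → z₀ = 0.6892 m
V₃ = V₁ · ln(z₃/z₀)/ln(z₁/z₀) = 6.1 × 5.5979/2.6747 = 12.7666 m/s

12.77 m/s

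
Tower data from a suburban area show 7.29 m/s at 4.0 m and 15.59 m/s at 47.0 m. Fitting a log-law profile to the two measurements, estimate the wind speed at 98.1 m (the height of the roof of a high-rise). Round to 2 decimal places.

18.07 m/s

Log law: V ∝ ln(z/z₀). From the pair, with r = V₁/V₂ = 0.46761,
ln z₀ = (ln z₁ − r·ln z₂)/(1 − r) = (1.3863 − 0.46761×3.8501)/0.53239 = -0.7777 → z₀ = 0.4594 m
V₃ = V₁ · ln(z₃/z₀)/ln(z₁/z₀) = 7.29 × 5.3637/2.1640 = 18.0688 m/s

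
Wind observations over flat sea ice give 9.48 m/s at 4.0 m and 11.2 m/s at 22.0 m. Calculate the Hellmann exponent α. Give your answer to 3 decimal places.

α ≈ 0.098

Power law: V₂/V₁ = (z₂/z₁)^α ⇒ α = ln(V₂/V₁) / ln(z₂/z₁)
α = ln(11.2/9.48) / ln(22.0/4.0) = ln(1.1814) / ln(5.5000)
  = 0.16673 / 1.70475 = 0.09780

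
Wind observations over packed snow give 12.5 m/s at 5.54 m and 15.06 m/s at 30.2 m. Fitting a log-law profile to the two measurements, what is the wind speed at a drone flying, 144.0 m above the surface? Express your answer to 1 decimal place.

Log law: V ∝ ln(z/z₀). From the pair, with r = V₁/V₂ = 0.83001,
ln z₀ = (ln z₁ − r·ln z₂)/(1 − r) = (1.7120 − 0.83001×3.4078)/0.16999 = -6.5685 → z₀ = 0.001404 m
V₃ = V₁ · ln(z₃/z₀)/ln(z₁/z₀) = 12.5 × 11.5383/8.2805 = 17.4179 m/s

17.4 m/s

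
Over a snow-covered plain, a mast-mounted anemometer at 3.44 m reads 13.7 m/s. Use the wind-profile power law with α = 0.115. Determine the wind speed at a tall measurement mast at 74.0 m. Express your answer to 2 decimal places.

19.50 m/s

Power-law profile: V₂ = V₁ · (z₂/z₁)^α
V₂ = 13.7 × (74.0/3.44)^0.115 = 13.7 × (21.5116)^0.115
    = 13.7 × 1.4232 = 19.4975 m/s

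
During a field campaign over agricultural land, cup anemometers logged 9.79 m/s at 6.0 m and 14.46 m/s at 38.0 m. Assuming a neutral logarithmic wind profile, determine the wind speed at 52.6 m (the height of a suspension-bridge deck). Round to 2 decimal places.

Log law: V ∝ ln(z/z₀). From the pair, with r = V₁/V₂ = 0.67704,
ln z₀ = (ln z₁ − r·ln z₂)/(1 − r) = (1.7918 − 0.67704×3.6376)/0.32296 = -2.0778 → z₀ = 0.1252 m
V₃ = V₁ · ln(z₃/z₀)/ln(z₁/z₀) = 9.79 × 6.0405/3.8695 = 15.2826 m/s

15.28 m/s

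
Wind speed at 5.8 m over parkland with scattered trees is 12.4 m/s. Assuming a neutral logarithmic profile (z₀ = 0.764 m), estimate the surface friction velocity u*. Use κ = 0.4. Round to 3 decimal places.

u* ≈ 2.447 m/s

Log law: V(z) = (u*/κ) · ln(z/z₀) ⇒ u* = κ · V / ln(z/z₀)
u* = 0.4 × 12.4 / ln(5.8/0.764) = 0.4 × 12.4 / 2.0270
   = 4.9600 / 2.0270 = 2.4469 m/s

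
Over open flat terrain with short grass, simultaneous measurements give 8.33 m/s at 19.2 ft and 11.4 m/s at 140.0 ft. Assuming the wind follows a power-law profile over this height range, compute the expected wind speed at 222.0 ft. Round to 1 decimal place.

12.3 m/s

First find α: α = ln(V₂/V₁)/ln(z₂/z₁) = ln(11.4/8.33)/ln(140.0/19.2) = 0.31375/1.98673 = 0.1579
Extrapolate from 140.0 ft to 222.0 ft: V₃ = 11.4 × (222.0/140.0)^0.1579 = 11.4 × 1.0755 = 12.2610 m/s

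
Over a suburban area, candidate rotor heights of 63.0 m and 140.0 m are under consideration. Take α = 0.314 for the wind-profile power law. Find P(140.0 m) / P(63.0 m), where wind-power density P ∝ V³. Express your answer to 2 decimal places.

Speed ratio: V_B/V_A = (z_B/z_A)^α = (140.0/63.0)^0.314 = (2.2222)^0.314 = 1.28496
Power-density ratio: P_B/P_A = (V_B/V_A)³ = (1.28496)³ = 2.12165

2.12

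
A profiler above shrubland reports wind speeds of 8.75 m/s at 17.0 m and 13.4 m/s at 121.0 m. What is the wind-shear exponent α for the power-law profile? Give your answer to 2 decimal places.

α ≈ 0.22

Power law: V₂/V₁ = (z₂/z₁)^α ⇒ α = ln(V₂/V₁) / ln(z₂/z₁)
α = ln(13.4/8.75) / ln(121.0/17.0) = ln(1.5314) / ln(7.1176)
  = 0.42620 / 1.96258 = 0.21716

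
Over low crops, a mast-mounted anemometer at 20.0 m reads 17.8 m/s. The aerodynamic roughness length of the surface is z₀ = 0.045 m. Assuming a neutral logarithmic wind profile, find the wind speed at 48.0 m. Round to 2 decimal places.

Log law: V(z) ∝ ln(z/z₀), so V₂/V₁ = ln(z₂/z₀) / ln(z₁/z₀).
ln(48.0/0.045) = 6.9723, ln(20.0/0.045) = 6.0968
V₂ = 17.8 × 6.9723/6.0968 = 17.8 × 1.1436 = 20.3560 m/s

20.36 m/s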